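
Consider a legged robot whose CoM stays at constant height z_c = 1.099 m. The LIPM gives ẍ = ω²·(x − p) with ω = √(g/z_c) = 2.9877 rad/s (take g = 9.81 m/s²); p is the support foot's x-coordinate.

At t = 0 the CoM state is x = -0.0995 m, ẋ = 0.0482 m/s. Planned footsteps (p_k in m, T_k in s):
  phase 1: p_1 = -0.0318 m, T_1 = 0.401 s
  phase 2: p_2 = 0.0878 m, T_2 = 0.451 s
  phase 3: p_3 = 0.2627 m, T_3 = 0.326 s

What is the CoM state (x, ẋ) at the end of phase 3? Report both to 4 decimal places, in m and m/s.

x = -1.4891, ẋ = -4.9940

phase 1: p=-0.0318, T=0.401, ωT=1.198068, cosh=1.807742, sinh=1.505965; start (x,ẋ)=(-0.099500, 0.048200) → end (x,ẋ)=(-0.129889, -0.217474)
phase 2: p=0.0878, T=0.451, ωT=1.347453, cosh=2.053757, sinh=1.793855; start (x,ẋ)=(-0.129889, -0.217474) → end (x,ẋ)=(-0.489854, -1.613342)
phase 3: p=0.2627, T=0.326, ωT=0.973990, cosh=1.513032, sinh=1.135459; start (x,ẋ)=(-0.489854, -1.613342) → end (x,ẋ)=(-1.489081, -4.994012)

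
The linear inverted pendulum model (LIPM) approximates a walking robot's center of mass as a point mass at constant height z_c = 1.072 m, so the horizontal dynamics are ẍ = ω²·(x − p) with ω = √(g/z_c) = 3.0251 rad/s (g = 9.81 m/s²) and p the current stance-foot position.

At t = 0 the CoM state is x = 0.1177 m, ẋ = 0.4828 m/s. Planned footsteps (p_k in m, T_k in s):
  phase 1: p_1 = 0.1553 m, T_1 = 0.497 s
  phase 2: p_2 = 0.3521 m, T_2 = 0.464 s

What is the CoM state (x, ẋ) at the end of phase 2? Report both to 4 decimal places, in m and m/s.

x = 1.0386, ẋ = 2.2555

phase 1: p=0.1553, T=0.497, ωT=1.503475, cosh=2.359822, sinh=2.137466; start (x,ẋ)=(0.117700, 0.482800) → end (x,ẋ)=(0.407706, 0.896199)
phase 2: p=0.3521, T=0.464, ωT=1.403646, cosh=2.157857, sinh=1.912157; start (x,ẋ)=(0.407706, 0.896199) → end (x,ẋ)=(1.038575, 2.255520)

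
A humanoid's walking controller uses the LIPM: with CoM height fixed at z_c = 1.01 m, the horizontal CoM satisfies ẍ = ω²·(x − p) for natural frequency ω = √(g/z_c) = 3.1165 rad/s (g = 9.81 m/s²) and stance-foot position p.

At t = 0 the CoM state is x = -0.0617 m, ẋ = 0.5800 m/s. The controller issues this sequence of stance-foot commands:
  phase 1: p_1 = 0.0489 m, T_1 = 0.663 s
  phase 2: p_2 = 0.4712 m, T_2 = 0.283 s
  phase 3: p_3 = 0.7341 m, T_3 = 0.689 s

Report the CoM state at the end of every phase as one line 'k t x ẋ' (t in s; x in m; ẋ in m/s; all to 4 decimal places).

phase 1: p=0.0489, T=0.663, ωT=2.066240, cosh=4.010869, sinh=3.884208; start (x,ẋ)=(-0.061700, 0.580000) → end (x,ẋ)=(0.328173, 0.987476)
phase 2: p=0.4712, T=0.283, ωT=0.881969, cosh=1.414810, sinh=1.000843; start (x,ẋ)=(0.328173, 0.987476) → end (x,ẋ)=(0.585966, 0.950972)
phase 3: p=0.7341, T=0.689, ωT=2.147268, cosh=4.339122, sinh=4.222319; start (x,ẋ)=(0.585966, 0.950972) → end (x,ẋ)=(1.379729, 2.177104)

1 0.6630 0.3282 0.9875
2 0.9460 0.5860 0.9510
3 1.6350 1.3797 2.1771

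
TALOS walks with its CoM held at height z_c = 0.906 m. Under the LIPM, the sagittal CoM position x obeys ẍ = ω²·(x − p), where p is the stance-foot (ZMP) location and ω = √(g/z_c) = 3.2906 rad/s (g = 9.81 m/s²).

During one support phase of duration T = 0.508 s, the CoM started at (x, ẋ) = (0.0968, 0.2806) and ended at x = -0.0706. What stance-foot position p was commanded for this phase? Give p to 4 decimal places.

ωT = 3.2906·0.508 = 1.671625; cosh(ωT) = 2.754374, sinh(ωT) = 2.566432
x(T) = p + (x₀−p)·cosh(ωT) + (ẋ₀/ω)·sinh(ωT) ⇒ p·(1 − cosh) = x(T) − x₀·cosh − (ẋ₀/ω)·sinh
numerator   = -0.0706 − (0.0968)·2.754374 − (0.2806/3.2906)·2.566432 = -0.556071
denominator = 1 − 2.754374 = -1.754374
p = -0.556071 / -1.754374 = 0.3170

p = 0.3170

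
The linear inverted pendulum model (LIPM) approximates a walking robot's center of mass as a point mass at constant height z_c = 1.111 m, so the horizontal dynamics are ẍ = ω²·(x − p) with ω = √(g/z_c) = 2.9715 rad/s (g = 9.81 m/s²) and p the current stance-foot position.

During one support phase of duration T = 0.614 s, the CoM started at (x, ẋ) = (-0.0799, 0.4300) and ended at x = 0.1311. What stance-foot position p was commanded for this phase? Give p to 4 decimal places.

p = 0.0237

ωT = 2.9715·0.614 = 1.824501; cosh(ωT) = 3.180499, sinh(ωT) = 3.019201
x(T) = p + (x₀−p)·cosh(ωT) + (ẋ₀/ω)·sinh(ωT) ⇒ p·(1 − cosh) = x(T) − x₀·cosh − (ẋ₀/ω)·sinh
numerator   = 0.1311 − (-0.0799)·3.180499 − (0.4300/2.9715)·3.019201 = -0.051681
denominator = 1 − 3.180499 = -2.180499
p = -0.051681 / -2.180499 = 0.0237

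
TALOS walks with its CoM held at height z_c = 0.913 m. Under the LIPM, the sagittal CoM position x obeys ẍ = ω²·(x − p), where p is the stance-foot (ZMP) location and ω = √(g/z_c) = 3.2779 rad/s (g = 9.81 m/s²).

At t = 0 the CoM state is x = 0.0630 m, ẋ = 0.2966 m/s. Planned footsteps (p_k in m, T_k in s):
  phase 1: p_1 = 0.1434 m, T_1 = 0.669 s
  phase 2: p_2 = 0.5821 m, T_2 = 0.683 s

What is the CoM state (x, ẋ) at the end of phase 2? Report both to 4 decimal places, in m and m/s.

phase 1: p=0.1434, T=0.669, ωT=2.192915, cosh=4.536445, sinh=4.424854; start (x,ẋ)=(0.063000, 0.296600) → end (x,ẋ)=(0.179052, 0.179370)
phase 2: p=0.5821, T=0.683, ωT=2.238806, cosh=4.744353, sinh=4.637767; start (x,ẋ)=(0.179052, 0.179370) → end (x,ẋ)=(-1.076321, -5.276203)

x = -1.0763, ẋ = -5.2762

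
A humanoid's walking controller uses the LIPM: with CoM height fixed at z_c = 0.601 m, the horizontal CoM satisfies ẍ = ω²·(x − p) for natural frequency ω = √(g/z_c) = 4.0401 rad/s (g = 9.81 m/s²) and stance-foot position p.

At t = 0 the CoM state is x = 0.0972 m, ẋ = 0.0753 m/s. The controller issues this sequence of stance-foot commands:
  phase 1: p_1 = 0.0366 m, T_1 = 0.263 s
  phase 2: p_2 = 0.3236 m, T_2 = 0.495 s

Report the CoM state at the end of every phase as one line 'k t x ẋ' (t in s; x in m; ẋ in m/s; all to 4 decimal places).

phase 1: p=0.0366, T=0.263, ωT=1.062546, cosh=1.619652, sinh=1.274078; start (x,ẋ)=(0.097200, 0.075300) → end (x,ẋ)=(0.158497, 0.433892)
phase 2: p=0.3236, T=0.495, ωT=1.999849, cosh=3.761650, sinh=3.626294; start (x,ẋ)=(0.158497, 0.433892) → end (x,ẋ)=(0.091993, -0.786700)

1 0.2630 0.1585 0.4339
2 0.7580 0.0920 -0.7867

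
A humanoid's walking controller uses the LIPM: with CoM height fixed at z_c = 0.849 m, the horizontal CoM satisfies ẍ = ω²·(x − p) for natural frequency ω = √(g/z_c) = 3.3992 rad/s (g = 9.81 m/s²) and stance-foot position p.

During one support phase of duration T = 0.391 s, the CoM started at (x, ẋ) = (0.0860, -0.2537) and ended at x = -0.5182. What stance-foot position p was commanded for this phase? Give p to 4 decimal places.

p = 0.5493

ωT = 3.3992·0.391 = 1.329087; cosh(ωT) = 2.021156, sinh(ωT) = 1.756437
x(T) = p + (x₀−p)·cosh(ωT) + (ẋ₀/ω)·sinh(ωT) ⇒ p·(1 − cosh) = x(T) − x₀·cosh − (ẋ₀/ω)·sinh
numerator   = -0.5182 − (0.0860)·2.021156 − (-0.2537/3.3992)·1.756437 = -0.560927
denominator = 1 − 2.021156 = -1.021156
p = -0.560927 / -1.021156 = 0.5493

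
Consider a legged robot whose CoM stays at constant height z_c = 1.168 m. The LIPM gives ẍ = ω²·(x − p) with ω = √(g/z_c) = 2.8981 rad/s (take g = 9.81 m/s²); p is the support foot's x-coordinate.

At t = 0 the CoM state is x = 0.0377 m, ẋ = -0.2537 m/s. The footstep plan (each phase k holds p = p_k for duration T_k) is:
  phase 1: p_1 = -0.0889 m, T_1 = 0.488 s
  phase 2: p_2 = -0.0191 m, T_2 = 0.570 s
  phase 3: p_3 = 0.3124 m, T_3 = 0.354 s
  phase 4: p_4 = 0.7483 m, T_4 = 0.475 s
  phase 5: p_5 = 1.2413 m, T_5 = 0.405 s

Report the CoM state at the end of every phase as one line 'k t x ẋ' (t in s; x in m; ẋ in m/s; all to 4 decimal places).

1 0.4880 0.0175 0.1574
2 1.0580 0.2162 0.6919
3 1.4120 0.4513 0.7503
4 1.8870 0.6026 -0.0156
5 2.2920 0.1018 -2.7347

phase 1: p=-0.0889, T=0.488, ωT=1.414273, cosh=2.178298, sinh=1.935196; start (x,ẋ)=(0.037700, -0.253700) → end (x,ẋ)=(0.017465, 0.157388)
phase 2: p=-0.0191, T=0.570, ωT=1.651917, cosh=2.704327, sinh=2.512645; start (x,ẋ)=(0.017465, 0.157388) → end (x,ẋ)=(0.216239, 0.691893)
phase 3: p=0.3124, T=0.354, ωT=1.025927, cosh=1.574073, sinh=1.215609; start (x,ẋ)=(0.216239, 0.691893) → end (x,ẋ)=(0.451251, 0.750321)
phase 4: p=0.7483, T=0.475, ωT=1.376597, cosh=2.106918, sinh=1.854482; start (x,ẋ)=(0.451251, 0.750321) → end (x,ẋ)=(0.602570, -0.015616)
phase 5: p=1.2413, T=0.405, ωT=1.173731, cosh=1.771623, sinh=1.462412; start (x,ẋ)=(0.602570, -0.015616) → end (x,ẋ)=(0.101831, -2.734742)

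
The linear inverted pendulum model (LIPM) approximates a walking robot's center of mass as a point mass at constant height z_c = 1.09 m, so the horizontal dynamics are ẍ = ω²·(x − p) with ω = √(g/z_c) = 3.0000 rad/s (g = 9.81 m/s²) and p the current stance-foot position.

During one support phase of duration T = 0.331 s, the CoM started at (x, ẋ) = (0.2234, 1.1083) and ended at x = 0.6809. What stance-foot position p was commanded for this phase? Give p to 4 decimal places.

p = 0.1723

ωT = 3.0000·0.331 = 0.993000; cosh(ωT) = 1.534892, sinh(ωT) = 1.164428
x(T) = p + (x₀−p)·cosh(ωT) + (ẋ₀/ω)·sinh(ωT) ⇒ p·(1 − cosh) = x(T) − x₀·cosh − (ẋ₀/ω)·sinh
numerator   = 0.6809 − (0.2234)·1.534892 − (1.1083/3.0000)·1.164428 = -0.092174
denominator = 1 − 1.534892 = -0.534892
p = -0.092174 / -0.534892 = 0.1723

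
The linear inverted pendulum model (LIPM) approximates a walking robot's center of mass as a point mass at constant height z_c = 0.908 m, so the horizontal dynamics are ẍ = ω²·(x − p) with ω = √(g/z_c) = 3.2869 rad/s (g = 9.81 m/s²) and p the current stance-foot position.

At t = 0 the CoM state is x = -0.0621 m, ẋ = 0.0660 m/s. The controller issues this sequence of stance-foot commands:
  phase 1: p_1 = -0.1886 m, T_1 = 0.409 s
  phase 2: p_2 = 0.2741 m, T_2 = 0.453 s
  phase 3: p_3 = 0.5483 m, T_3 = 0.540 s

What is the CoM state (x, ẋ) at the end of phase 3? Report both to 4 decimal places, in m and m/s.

x = 1.0093, ẋ = 1.7227

phase 1: p=-0.1886, T=0.409, ωT=1.344342, cosh=2.048187, sinh=1.787476; start (x,ẋ)=(-0.062100, 0.066000) → end (x,ẋ)=(0.106388, 0.878400)
phase 2: p=0.2741, T=0.453, ωT=1.488966, cosh=2.329057, sinh=2.103451; start (x,ẋ)=(0.106388, 0.878400) → end (x,ẋ)=(0.445620, 0.886308)
phase 3: p=0.5483, T=0.540, ωT=1.774926, cosh=3.034670, sinh=2.865174; start (x,ẋ)=(0.445620, 0.886308) → end (x,ẋ)=(1.009291, 1.722661)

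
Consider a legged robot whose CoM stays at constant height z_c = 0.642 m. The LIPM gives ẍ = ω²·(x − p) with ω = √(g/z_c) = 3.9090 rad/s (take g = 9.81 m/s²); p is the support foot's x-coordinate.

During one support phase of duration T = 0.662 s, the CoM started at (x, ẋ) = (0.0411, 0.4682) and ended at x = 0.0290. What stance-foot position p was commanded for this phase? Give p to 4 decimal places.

ωT = 3.9090·0.662 = 2.587758; cosh(ωT) = 6.687554, sinh(ωT) = 6.612366
x(T) = p + (x₀−p)·cosh(ωT) + (ẋ₀/ω)·sinh(ωT) ⇒ p·(1 − cosh) = x(T) − x₀·cosh − (ẋ₀/ω)·sinh
numerator   = 0.0290 − (0.0411)·6.687554 − (0.4682/3.9090)·6.612366 = -1.037854
denominator = 1 − 6.687554 = -5.687554
p = -1.037854 / -5.687554 = 0.1825

p = 0.1825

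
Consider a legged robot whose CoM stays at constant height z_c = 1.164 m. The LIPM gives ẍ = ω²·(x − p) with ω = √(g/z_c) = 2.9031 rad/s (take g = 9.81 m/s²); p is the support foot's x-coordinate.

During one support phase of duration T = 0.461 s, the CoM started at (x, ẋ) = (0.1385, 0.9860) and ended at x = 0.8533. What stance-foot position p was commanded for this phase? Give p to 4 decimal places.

p = 0.0307

ωT = 2.9031·0.461 = 1.338329; cosh(ωT) = 2.037476, sinh(ωT) = 1.775192
x(T) = p + (x₀−p)·cosh(ωT) + (ẋ₀/ω)·sinh(ωT) ⇒ p·(1 − cosh) = x(T) − x₀·cosh − (ẋ₀/ω)·sinh
numerator   = 0.8533 − (0.1385)·2.037476 − (0.9860/2.9031)·1.775192 = -0.031811
denominator = 1 − 2.037476 = -1.037476
p = -0.031811 / -1.037476 = 0.0307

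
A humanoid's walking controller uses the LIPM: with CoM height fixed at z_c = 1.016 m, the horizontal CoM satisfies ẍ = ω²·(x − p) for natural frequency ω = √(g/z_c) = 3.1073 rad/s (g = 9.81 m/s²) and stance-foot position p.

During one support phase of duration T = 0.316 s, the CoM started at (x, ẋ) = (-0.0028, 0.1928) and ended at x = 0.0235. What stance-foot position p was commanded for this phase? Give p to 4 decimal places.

p = 0.0832

ωT = 3.1073·0.316 = 0.981907; cosh(ωT) = 1.522069, sinh(ωT) = 1.147473
x(T) = p + (x₀−p)·cosh(ωT) + (ẋ₀/ω)·sinh(ωT) ⇒ p·(1 − cosh) = x(T) − x₀·cosh − (ẋ₀/ω)·sinh
numerator   = 0.0235 − (-0.0028)·1.522069 − (0.1928/3.1073)·1.147473 = -0.043436
denominator = 1 − 1.522069 = -0.522069
p = -0.043436 / -0.522069 = 0.0832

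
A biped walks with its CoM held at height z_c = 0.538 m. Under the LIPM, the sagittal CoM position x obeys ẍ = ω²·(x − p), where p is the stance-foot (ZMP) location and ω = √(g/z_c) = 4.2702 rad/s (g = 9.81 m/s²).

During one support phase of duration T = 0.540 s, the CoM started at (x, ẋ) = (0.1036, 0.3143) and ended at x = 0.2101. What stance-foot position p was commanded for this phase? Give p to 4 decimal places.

ωT = 4.2702·0.540 = 2.305908; cosh(ωT) = 5.066476, sinh(ωT) = 4.966808
x(T) = p + (x₀−p)·cosh(ωT) + (ẋ₀/ω)·sinh(ωT) ⇒ p·(1 − cosh) = x(T) − x₀·cosh − (ẋ₀/ω)·sinh
numerator   = 0.2101 − (0.1036)·5.066476 − (0.3143/4.2702)·4.966808 = -0.680359
denominator = 1 − 5.066476 = -4.066476
p = -0.680359 / -4.066476 = 0.1673

p = 0.1673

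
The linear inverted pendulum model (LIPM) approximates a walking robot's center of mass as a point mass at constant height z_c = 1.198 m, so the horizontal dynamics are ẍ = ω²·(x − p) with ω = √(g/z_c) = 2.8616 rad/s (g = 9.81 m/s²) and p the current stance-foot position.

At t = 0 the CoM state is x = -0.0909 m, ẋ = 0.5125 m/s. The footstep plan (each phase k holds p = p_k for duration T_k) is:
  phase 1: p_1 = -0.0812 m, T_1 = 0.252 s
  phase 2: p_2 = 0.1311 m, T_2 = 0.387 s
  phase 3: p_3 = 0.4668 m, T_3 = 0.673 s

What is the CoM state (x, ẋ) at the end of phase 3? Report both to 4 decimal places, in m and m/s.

x = 0.6965, ẋ = 0.8393

phase 1: p=-0.0812, T=0.252, ωT=0.721123, cosh=1.271474, sinh=0.785268; start (x,ẋ)=(-0.090900, 0.512500) → end (x,ẋ)=(0.047105, 0.629833)
phase 2: p=0.1311, T=0.387, ωT=1.107439, cosh=1.678501, sinh=1.348097; start (x,ẋ)=(0.047105, 0.629833) → end (x,ẋ)=(0.286828, 0.733146)
phase 3: p=0.4668, T=0.673, ωT=1.925857, cosh=3.503388, sinh=3.357637; start (x,ẋ)=(0.286828, 0.733146) → end (x,ẋ)=(0.696519, 0.839284)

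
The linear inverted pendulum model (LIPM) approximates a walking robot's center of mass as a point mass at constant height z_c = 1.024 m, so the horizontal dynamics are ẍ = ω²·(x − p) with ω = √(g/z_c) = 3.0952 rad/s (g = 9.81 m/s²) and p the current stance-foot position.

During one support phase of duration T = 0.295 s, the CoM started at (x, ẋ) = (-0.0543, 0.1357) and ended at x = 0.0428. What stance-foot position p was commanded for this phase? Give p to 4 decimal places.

p = -0.1691

ωT = 3.0952·0.295 = 0.913084; cosh(ωT) = 1.446640, sinh(ωT) = 1.045356
x(T) = p + (x₀−p)·cosh(ωT) + (ẋ₀/ω)·sinh(ωT) ⇒ p·(1 − cosh) = x(T) − x₀·cosh − (ẋ₀/ω)·sinh
numerator   = 0.0428 − (-0.0543)·1.446640 − (0.1357/3.0952)·1.045356 = 0.075522
denominator = 1 − 1.446640 = -0.446640
p = 0.075522 / -0.446640 = -0.1691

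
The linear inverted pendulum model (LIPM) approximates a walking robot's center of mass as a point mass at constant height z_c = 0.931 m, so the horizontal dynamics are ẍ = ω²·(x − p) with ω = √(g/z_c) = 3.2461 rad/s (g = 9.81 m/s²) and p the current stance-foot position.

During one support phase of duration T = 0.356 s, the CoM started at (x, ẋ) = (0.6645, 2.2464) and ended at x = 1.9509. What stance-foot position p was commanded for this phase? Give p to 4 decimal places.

ωT = 3.2461·0.356 = 1.155612; cosh(ωT) = 1.745415, sinh(ωT) = 1.430550
x(T) = p + (x₀−p)·cosh(ωT) + (ẋ₀/ω)·sinh(ωT) ⇒ p·(1 − cosh) = x(T) − x₀·cosh − (ẋ₀/ω)·sinh
numerator   = 1.9509 − (0.6645)·1.745415 − (2.2464/3.2461)·1.430550 = -0.198913
denominator = 1 − 1.745415 = -0.745415
p = -0.198913 / -0.745415 = 0.2668

p = 0.2668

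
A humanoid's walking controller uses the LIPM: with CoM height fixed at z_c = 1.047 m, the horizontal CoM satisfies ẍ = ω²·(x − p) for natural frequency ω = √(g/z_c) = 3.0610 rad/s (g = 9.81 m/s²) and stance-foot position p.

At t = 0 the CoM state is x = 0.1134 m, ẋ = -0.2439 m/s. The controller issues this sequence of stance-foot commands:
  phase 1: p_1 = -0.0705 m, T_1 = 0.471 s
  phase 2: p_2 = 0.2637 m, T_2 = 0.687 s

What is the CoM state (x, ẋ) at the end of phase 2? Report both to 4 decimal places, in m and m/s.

x = 0.6830, ẋ = 1.3850

phase 1: p=-0.0705, T=0.471, ωT=1.441731, cosh=2.232263, sinh=1.995745; start (x,ẋ)=(0.113400, -0.243900) → end (x,ẋ)=(0.180993, 0.578992)
phase 2: p=0.2637, T=0.687, ωT=2.102907, cosh=4.156022, sinh=4.033921; start (x,ẋ)=(0.180993, 0.578992) → end (x,ẋ)=(0.682987, 1.385044)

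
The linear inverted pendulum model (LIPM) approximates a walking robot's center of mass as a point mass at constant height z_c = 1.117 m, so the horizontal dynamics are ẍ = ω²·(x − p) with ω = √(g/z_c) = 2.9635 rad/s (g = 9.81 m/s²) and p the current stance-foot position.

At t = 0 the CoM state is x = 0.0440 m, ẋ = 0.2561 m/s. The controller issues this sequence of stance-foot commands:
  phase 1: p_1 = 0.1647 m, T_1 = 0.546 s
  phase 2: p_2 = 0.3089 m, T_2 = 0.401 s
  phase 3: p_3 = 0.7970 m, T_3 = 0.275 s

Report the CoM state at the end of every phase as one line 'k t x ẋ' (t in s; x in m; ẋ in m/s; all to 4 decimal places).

1 0.5460 0.0577 -0.1953
2 0.9470 -0.2396 -1.4583
3 1.2220 -1.0503 -4.7601

phase 1: p=0.1647, T=0.546, ωT=1.618071, cosh=2.620817, sinh=2.422536; start (x,ẋ)=(0.044000, 0.256100) → end (x,ẋ)=(0.057718, -0.195336)
phase 2: p=0.3089, T=0.401, ωT=1.188363, cosh=1.793213, sinh=1.488493; start (x,ẋ)=(0.057718, -0.195336) → end (x,ẋ)=(-0.239635, -1.458280)
phase 3: p=0.7970, T=0.275, ωT=0.814963, cosh=1.350873, sinh=0.908218; start (x,ẋ)=(-0.239635, -1.458280) → end (x,ẋ)=(-1.050278, -4.760057)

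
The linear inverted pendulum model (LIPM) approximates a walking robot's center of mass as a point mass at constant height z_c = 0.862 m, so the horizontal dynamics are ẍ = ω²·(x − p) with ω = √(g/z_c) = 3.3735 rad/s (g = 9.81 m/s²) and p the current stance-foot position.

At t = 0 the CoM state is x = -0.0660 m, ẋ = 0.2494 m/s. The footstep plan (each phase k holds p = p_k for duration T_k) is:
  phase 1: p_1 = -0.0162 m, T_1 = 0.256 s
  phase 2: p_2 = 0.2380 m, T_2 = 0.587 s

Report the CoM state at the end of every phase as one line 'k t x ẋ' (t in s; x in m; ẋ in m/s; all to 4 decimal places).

1 0.2560 -0.0137 0.1845
2 0.8430 -0.4966 -2.3356

phase 1: p=-0.0162, T=0.256, ωT=0.863616, cosh=1.396678, sinh=0.975043; start (x,ẋ)=(-0.066000, 0.249400) → end (x,ẋ)=(-0.013670, 0.184524)
phase 2: p=0.2380, T=0.587, ωT=1.980244, cosh=3.691275, sinh=3.553239; start (x,ẋ)=(-0.013670, 0.184524) → end (x,ẋ)=(-0.496629, -2.335608)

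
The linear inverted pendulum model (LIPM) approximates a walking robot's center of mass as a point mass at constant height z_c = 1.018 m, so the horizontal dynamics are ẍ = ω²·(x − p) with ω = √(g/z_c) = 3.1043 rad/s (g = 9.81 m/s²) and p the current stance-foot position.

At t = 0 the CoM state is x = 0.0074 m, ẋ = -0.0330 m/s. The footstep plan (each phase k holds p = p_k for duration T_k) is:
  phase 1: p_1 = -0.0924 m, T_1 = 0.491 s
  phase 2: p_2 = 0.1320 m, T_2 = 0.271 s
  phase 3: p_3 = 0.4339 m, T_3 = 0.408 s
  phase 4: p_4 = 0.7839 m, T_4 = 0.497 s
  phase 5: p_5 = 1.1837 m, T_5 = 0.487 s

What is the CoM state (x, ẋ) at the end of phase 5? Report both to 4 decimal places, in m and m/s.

phase 1: p=-0.0924, T=0.491, ωT=1.524211, cosh=2.404657, sinh=2.186864; start (x,ẋ)=(0.007400, -0.033000) → end (x,ẋ)=(0.124337, 0.598157)
phase 2: p=0.1320, T=0.271, ωT=0.841265, cosh=1.375232, sinh=0.944068; start (x,ẋ)=(0.124337, 0.598157) → end (x,ẋ)=(0.303371, 0.800148)
phase 3: p=0.4339, T=0.408, ωT=1.266554, cosh=1.915203, sinh=1.633402; start (x,ẋ)=(0.303371, 0.800148) → end (x,ẋ)=(0.604928, 0.870591)
phase 4: p=0.7839, T=0.497, ωT=1.542837, cosh=2.445808, sinh=2.232035; start (x,ẋ)=(0.604928, 0.870591) → end (x,ẋ)=(0.972137, 0.889221)
phase 5: p=1.1837, T=0.487, ωT=1.511794, cosh=2.377687, sinh=2.157173; start (x,ẋ)=(0.972137, 0.889221) → end (x,ẋ)=(1.298587, 0.697553)

x = 1.2986, ẋ = 0.6976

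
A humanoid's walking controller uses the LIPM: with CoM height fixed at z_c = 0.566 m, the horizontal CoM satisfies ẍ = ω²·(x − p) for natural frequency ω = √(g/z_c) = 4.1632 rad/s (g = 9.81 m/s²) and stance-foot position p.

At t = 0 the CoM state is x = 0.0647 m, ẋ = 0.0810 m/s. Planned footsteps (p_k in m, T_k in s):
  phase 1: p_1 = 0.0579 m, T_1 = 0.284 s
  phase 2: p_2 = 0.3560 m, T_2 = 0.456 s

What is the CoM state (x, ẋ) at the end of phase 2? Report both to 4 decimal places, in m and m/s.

phase 1: p=0.0579, T=0.284, ωT=1.182349, cosh=1.784292, sinh=1.477735; start (x,ẋ)=(0.064700, 0.081000) → end (x,ẋ)=(0.098784, 0.186362)
phase 2: p=0.3560, T=0.456, ωT=1.898419, cosh=3.412569, sinh=3.262764; start (x,ẋ)=(0.098784, 0.186362) → end (x,ẋ)=(-0.375712, -2.857927)

x = -0.3757, ẋ = -2.8579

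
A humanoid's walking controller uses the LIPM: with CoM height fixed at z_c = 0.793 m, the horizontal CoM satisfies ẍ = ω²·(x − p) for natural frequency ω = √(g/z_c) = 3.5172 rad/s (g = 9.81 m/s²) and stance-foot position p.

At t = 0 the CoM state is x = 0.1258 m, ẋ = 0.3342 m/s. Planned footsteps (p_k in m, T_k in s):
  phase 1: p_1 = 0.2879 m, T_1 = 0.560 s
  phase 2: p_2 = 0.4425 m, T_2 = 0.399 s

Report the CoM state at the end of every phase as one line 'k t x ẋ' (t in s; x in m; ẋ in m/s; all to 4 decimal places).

1 0.5600 0.0295 -0.7825
2 0.9590 -0.8737 -4.4646

phase 1: p=0.2879, T=0.560, ωT=1.969632, cosh=3.653773, sinh=3.514265; start (x,ẋ)=(0.125800, 0.334200) → end (x,ẋ)=(0.029544, -0.782525)
phase 2: p=0.4425, T=0.399, ωT=1.403363, cosh=2.157314, sinh=1.911545; start (x,ẋ)=(0.029544, -0.782525) → end (x,ẋ)=(-0.873666, -4.464572)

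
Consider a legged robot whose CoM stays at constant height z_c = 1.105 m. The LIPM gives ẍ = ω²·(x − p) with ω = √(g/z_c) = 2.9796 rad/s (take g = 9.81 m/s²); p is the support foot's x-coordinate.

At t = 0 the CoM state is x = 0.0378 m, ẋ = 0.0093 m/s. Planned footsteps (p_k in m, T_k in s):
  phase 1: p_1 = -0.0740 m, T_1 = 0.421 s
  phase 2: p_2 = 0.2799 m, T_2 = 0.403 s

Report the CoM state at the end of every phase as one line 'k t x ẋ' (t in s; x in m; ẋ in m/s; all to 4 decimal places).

phase 1: p=-0.0740, T=0.421, ωT=1.254412, cosh=1.895509, sinh=1.610266; start (x,ẋ)=(0.037800, 0.009300) → end (x,ẋ)=(0.142944, 0.554039)
phase 2: p=0.2799, T=0.403, ωT=1.200779, cosh=1.811832, sinh=1.510872; start (x,ẋ)=(0.142944, 0.554039) → end (x,ẋ)=(0.312696, 0.387277)

1 0.4210 0.1429 0.5540
2 0.8240 0.3127 0.3873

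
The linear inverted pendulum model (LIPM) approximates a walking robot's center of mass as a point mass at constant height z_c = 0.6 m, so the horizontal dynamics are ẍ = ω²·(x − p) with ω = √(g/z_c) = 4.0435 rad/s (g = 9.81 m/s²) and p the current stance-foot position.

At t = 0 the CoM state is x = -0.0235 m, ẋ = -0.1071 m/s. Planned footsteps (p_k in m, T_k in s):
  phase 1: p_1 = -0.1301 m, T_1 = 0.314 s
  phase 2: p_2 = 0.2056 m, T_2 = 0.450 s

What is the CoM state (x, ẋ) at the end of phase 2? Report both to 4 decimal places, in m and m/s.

x = 0.0256, ẋ = -0.5324

phase 1: p=-0.1301, T=0.314, ωT=1.269659, cosh=1.920283, sinh=1.639356; start (x,ẋ)=(-0.023500, -0.107100) → end (x,ẋ)=(0.031181, 0.500961)
phase 2: p=0.2056, T=0.450, ωT=1.819575, cosh=3.165665, sinh=3.003571; start (x,ẋ)=(0.031181, 0.500961) → end (x,ẋ)=(0.025568, -0.532438)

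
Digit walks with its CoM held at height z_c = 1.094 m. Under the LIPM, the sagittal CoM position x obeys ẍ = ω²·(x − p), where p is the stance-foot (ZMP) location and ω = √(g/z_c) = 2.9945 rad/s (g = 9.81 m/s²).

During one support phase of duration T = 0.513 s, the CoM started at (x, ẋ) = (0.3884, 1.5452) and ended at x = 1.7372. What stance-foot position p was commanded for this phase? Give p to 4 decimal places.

ωT = 2.9945·0.513 = 1.536179; cosh(ωT) = 2.431000, sinh(ωT) = 2.215798
x(T) = p + (x₀−p)·cosh(ωT) + (ẋ₀/ω)·sinh(ωT) ⇒ p·(1 − cosh) = x(T) − x₀·cosh − (ẋ₀/ω)·sinh
numerator   = 1.7372 − (0.3884)·2.431000 − (1.5452/2.9945)·2.215798 = -0.350381
denominator = 1 − 2.431000 = -1.431000
p = -0.350381 / -1.431000 = 0.2449

p = 0.2449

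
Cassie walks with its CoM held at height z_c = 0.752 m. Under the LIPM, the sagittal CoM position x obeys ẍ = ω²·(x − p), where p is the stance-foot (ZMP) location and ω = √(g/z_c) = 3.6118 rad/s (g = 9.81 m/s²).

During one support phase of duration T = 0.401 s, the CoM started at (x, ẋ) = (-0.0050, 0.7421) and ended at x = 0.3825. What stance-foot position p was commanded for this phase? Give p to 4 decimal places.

p = 0.0155

ωT = 3.6118·0.401 = 1.448332; cosh(ωT) = 2.245485, sinh(ωT) = 2.010523
x(T) = p + (x₀−p)·cosh(ωT) + (ẋ₀/ω)·sinh(ωT) ⇒ p·(1 − cosh) = x(T) − x₀·cosh − (ẋ₀/ω)·sinh
numerator   = 0.3825 − (-0.0050)·2.245485 − (0.7421/3.6118)·2.010523 = -0.019366
denominator = 1 − 2.245485 = -1.245485
p = -0.019366 / -1.245485 = 0.0155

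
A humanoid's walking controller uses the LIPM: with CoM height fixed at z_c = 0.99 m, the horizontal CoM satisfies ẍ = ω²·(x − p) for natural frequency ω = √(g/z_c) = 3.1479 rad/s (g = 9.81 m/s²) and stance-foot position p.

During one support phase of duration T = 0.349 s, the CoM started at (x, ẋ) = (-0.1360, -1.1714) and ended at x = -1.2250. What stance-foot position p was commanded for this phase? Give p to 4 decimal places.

p = 0.7532

ωT = 3.1479·0.349 = 1.098617; cosh(ωT) = 1.666673, sinh(ωT) = 1.333341
x(T) = p + (x₀−p)·cosh(ωT) + (ẋ₀/ω)·sinh(ωT) ⇒ p·(1 − cosh) = x(T) − x₀·cosh − (ẋ₀/ω)·sinh
numerator   = -1.2250 − (-0.1360)·1.666673 − (-1.1714/3.1479)·1.333341 = -0.502168
denominator = 1 − 1.666673 = -0.666673
p = -0.502168 / -0.666673 = 0.7532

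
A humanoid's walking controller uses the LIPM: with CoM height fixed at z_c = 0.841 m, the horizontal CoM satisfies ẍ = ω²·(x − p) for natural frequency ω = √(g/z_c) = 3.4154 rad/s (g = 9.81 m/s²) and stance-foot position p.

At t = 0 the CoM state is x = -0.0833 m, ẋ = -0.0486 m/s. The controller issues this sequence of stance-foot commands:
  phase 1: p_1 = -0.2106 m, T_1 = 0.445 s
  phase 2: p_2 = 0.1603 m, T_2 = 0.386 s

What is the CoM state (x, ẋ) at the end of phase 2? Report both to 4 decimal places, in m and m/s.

phase 1: p=-0.2106, T=0.445, ωT=1.519853, cosh=2.395149, sinh=2.176405; start (x,ẋ)=(-0.083300, -0.048600) → end (x,ẋ)=(0.063333, 0.829854)
phase 2: p=0.1603, T=0.386, ωT=1.318344, cosh=2.002403, sinh=1.734825; start (x,ẋ)=(0.063333, 0.829854) → end (x,ẋ)=(0.387650, 1.087160)

x = 0.3877, ẋ = 1.0872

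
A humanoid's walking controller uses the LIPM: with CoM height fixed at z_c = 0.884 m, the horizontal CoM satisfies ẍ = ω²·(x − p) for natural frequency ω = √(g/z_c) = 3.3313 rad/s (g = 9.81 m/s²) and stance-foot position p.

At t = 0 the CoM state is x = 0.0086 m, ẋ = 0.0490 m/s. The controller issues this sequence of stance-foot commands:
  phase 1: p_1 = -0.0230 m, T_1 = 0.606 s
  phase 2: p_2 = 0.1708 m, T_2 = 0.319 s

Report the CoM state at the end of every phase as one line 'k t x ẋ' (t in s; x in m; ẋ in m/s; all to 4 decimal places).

phase 1: p=-0.0230, T=0.606, ωT=2.018768, cosh=3.830930, sinh=3.698111; start (x,ẋ)=(0.008600, 0.049000) → end (x,ẋ)=(0.152453, 0.577012)
phase 2: p=0.1708, T=0.319, ωT=1.062685, cosh=1.619829, sinh=1.274302; start (x,ẋ)=(0.152453, 0.577012) → end (x,ẋ)=(0.361802, 0.856776)

1 0.6060 0.1525 0.5770
2 0.9250 0.3618 0.8568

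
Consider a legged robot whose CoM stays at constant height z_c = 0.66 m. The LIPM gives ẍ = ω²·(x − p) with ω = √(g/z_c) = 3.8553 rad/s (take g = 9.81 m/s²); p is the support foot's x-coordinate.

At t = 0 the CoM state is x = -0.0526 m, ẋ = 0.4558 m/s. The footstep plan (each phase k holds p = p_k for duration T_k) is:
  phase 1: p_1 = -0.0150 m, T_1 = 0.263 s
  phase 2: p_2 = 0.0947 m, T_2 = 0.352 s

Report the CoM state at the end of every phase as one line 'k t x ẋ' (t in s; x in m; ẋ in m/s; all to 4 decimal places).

phase 1: p=-0.0150, T=0.263, ωT=1.013944, cosh=1.559618, sinh=1.196833; start (x,ẋ)=(-0.052600, 0.455800) → end (x,ẋ)=(0.067856, 0.537382)
phase 2: p=0.0947, T=0.352, ωT=1.357066, cosh=2.071096, sinh=1.813681; start (x,ẋ)=(0.067856, 0.537382) → end (x,ẋ)=(0.291909, 0.925270)

1 0.2630 0.0679 0.5374
2 0.6150 0.2919 0.9253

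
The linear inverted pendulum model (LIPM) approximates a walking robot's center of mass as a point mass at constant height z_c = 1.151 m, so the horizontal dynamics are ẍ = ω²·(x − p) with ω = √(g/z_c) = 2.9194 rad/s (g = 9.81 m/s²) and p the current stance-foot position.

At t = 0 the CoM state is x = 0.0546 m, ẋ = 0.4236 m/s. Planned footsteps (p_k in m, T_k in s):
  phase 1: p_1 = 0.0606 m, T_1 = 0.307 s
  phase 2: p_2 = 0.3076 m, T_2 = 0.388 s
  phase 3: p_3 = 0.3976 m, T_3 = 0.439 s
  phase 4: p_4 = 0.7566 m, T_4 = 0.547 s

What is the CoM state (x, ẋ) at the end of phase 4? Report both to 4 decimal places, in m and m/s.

x = 1.6191, ẋ = 2.7613

phase 1: p=0.0606, T=0.307, ωT=0.896256, cosh=1.429253, sinh=1.021158; start (x,ẋ)=(0.054600, 0.423600) → end (x,ẋ)=(0.200193, 0.587545)
phase 2: p=0.3076, T=0.388, ωT=1.132727, cosh=1.713132, sinh=1.390979; start (x,ẋ)=(0.200193, 0.587545) → end (x,ẋ)=(0.403539, 0.570380)
phase 3: p=0.3976, T=0.439, ωT=1.281617, cosh=1.940023, sinh=1.662435; start (x,ẋ)=(0.403539, 0.570380) → end (x,ẋ)=(0.733921, 1.135374)
phase 4: p=0.7566, T=0.547, ωT=1.596912, cosh=2.570141, sinh=2.367620; start (x,ẋ)=(0.733921, 1.135374) → end (x,ẋ)=(1.619095, 2.761314)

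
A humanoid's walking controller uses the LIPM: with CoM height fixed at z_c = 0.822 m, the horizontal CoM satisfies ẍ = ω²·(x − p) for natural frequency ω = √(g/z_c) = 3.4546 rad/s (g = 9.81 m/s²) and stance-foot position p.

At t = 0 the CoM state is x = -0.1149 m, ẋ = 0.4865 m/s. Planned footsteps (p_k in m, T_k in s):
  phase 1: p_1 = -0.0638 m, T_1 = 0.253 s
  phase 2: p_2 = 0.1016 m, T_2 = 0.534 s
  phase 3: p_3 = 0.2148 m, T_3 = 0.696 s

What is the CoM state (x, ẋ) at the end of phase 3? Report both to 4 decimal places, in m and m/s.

x = 1.3195, ẋ = 3.8638

phase 1: p=-0.0638, T=0.253, ωT=0.874014, cosh=1.406892, sinh=0.989619; start (x,ẋ)=(-0.114900, 0.486500) → end (x,ẋ)=(0.003673, 0.509756)
phase 2: p=0.1016, T=0.534, ωT=1.844756, cosh=3.242311, sinh=3.084247; start (x,ẋ)=(0.003673, 0.509756) → end (x,ẋ)=(0.239196, 0.609385)
phase 3: p=0.2148, T=0.696, ωT=2.404402, cosh=5.581061, sinh=5.490742; start (x,ẋ)=(0.239196, 0.609385) → end (x,ẋ)=(1.319510, 3.863759)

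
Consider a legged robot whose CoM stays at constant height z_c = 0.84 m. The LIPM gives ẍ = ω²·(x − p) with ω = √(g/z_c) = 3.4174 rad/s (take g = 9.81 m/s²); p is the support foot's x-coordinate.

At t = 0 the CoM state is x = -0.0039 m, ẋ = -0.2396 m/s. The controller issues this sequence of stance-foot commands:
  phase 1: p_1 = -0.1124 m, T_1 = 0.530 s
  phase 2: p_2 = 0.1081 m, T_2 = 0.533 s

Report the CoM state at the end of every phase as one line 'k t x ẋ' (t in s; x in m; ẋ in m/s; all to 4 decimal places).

1 0.5300 0.0196 0.3514
2 1.0630 0.1370 0.2045

phase 1: p=-0.1124, T=0.530, ωT=1.811222, cosh=3.140687, sinh=2.977232; start (x,ẋ)=(-0.003900, -0.239600) → end (x,ẋ)=(0.019625, 0.351413)
phase 2: p=0.1081, T=0.533, ωT=1.821474, cosh=3.171375, sinh=3.009588; start (x,ẋ)=(0.019625, 0.351413) → end (x,ẋ)=(0.136992, 0.204505)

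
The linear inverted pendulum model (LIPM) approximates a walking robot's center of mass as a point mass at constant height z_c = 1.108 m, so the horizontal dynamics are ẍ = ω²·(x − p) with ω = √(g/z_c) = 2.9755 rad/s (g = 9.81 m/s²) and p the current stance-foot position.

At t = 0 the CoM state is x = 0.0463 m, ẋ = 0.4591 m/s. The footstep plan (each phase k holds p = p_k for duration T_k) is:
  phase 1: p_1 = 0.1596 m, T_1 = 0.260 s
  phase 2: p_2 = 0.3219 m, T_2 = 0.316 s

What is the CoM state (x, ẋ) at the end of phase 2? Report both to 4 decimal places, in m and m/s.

x = 0.1721, ẋ = -0.1138

phase 1: p=0.1596, T=0.260, ωT=0.773630, cosh=1.314478, sinh=0.853143; start (x,ẋ)=(0.046300, 0.459100) → end (x,ẋ)=(0.142304, 0.315862)
phase 2: p=0.3219, T=0.316, ωT=0.940258, cosh=1.475585, sinh=1.085057; start (x,ẋ)=(0.142304, 0.315862) → end (x,ẋ)=(0.172074, -0.113761)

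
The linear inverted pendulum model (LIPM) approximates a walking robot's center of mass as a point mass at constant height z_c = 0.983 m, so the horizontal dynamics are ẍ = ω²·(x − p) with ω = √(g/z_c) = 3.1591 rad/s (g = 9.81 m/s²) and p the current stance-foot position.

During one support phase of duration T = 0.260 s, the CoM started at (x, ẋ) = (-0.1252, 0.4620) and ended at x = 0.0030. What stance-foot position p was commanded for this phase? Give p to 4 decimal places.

p = -0.1087

ωT = 3.1591·0.260 = 0.821366; cosh(ωT) = 1.356717, sinh(ωT) = 0.916887
x(T) = p + (x₀−p)·cosh(ωT) + (ẋ₀/ω)·sinh(ωT) ⇒ p·(1 − cosh) = x(T) − x₀·cosh − (ẋ₀/ω)·sinh
numerator   = 0.0030 − (-0.1252)·1.356717 − (0.4620/3.1591)·0.916887 = 0.038772
denominator = 1 − 1.356717 = -0.356717
p = 0.038772 / -0.356717 = -0.1087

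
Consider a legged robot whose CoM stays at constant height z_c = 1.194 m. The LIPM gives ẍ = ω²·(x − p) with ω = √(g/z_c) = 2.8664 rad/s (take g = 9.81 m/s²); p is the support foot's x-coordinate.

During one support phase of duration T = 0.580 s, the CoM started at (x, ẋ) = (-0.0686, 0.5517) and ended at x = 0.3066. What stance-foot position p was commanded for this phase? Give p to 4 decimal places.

p = -0.0028

ωT = 2.8664·0.580 = 1.662512; cosh(ωT) = 2.731100, sinh(ωT) = 2.541438
x(T) = p + (x₀−p)·cosh(ωT) + (ẋ₀/ω)·sinh(ωT) ⇒ p·(1 − cosh) = x(T) − x₀·cosh − (ẋ₀/ω)·sinh
numerator   = 0.3066 − (-0.0686)·2.731100 − (0.5517/2.8664)·2.541438 = 0.004799
denominator = 1 − 2.731100 = -1.731100
p = 0.004799 / -1.731100 = -0.0028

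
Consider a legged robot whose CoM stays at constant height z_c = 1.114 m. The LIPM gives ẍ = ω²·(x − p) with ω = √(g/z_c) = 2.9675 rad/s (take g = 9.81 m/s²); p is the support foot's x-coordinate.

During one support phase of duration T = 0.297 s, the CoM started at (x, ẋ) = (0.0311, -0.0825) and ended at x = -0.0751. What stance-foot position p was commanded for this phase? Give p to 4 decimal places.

ωT = 2.9675·0.297 = 0.881347; cosh(ωT) = 1.414187, sinh(ωT) = 0.999963
x(T) = p + (x₀−p)·cosh(ωT) + (ẋ₀/ω)·sinh(ωT) ⇒ p·(1 − cosh) = x(T) − x₀·cosh − (ẋ₀/ω)·sinh
numerator   = -0.0751 − (0.0311)·1.414187 − (-0.0825/2.9675)·0.999963 = -0.091281
denominator = 1 − 1.414187 = -0.414187
p = -0.091281 / -0.414187 = 0.2204

p = 0.2204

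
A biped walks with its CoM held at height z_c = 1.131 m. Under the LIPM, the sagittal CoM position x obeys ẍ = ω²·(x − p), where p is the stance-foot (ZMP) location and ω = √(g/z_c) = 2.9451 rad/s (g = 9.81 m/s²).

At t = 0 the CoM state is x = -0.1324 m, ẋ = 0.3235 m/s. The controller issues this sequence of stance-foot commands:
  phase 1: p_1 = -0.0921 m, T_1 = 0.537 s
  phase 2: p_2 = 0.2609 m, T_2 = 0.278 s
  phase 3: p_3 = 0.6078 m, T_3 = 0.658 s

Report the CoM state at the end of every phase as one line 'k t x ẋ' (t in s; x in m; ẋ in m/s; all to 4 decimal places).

phase 1: p=-0.0921, T=0.537, ωT=1.581519, cosh=2.533999, sinh=2.328336; start (x,ẋ)=(-0.132400, 0.323500) → end (x,ẋ)=(0.061532, 0.543404)
phase 2: p=0.2609, T=0.278, ωT=0.818738, cosh=1.354312, sinh=0.913324; start (x,ẋ)=(0.061532, 0.543404) → end (x,ẋ)=(0.159413, 0.199673)
phase 3: p=0.6078, T=0.658, ωT=1.937876, cosh=3.543997, sinh=3.399988; start (x,ẋ)=(0.159413, 0.199673) → end (x,ẋ)=(-0.750770, -3.782197)

1 0.5370 0.0615 0.5434
2 0.8150 0.1594 0.1997
3 1.4730 -0.7508 -3.7822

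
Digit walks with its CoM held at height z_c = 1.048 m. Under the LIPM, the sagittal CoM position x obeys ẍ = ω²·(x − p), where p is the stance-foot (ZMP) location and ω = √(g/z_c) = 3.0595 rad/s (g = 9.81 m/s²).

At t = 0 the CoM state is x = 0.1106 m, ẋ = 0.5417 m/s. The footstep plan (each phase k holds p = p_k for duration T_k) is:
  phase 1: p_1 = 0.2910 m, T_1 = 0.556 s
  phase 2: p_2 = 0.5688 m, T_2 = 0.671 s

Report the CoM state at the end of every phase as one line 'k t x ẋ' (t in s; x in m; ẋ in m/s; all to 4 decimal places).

1 0.5560 0.2492 0.0717
2 1.2270 -0.6067 -3.4618

phase 1: p=0.2910, T=0.556, ωT=1.701082, cosh=2.831180, sinh=2.648694; start (x,ẋ)=(0.110600, 0.541700) → end (x,ẋ)=(0.249220, 0.071746)
phase 2: p=0.5688, T=0.671, ωT=2.052925, cosh=3.959505, sinh=3.831146; start (x,ẋ)=(0.249220, 0.071746) → end (x,ẋ)=(-0.606737, -3.461844)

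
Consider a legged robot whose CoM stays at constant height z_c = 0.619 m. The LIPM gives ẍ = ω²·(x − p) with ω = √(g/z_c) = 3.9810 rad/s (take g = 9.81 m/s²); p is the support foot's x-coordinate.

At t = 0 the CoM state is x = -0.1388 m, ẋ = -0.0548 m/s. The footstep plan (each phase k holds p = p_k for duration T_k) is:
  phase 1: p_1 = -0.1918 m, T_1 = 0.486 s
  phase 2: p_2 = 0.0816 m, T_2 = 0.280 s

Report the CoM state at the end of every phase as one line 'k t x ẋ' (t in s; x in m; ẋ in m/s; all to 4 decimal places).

1 0.4860 -0.0512 0.5214
2 0.7660 0.0356 0.1613

phase 1: p=-0.1918, T=0.486, ωT=1.934766, cosh=3.533441, sinh=3.388983; start (x,ẋ)=(-0.138800, -0.054800) → end (x,ẋ)=(-0.051178, 0.521419)
phase 2: p=0.0816, T=0.280, ωT=1.114680, cosh=1.688306, sinh=1.360286; start (x,ẋ)=(-0.051178, 0.521419) → end (x,ẋ)=(0.035596, 0.161281)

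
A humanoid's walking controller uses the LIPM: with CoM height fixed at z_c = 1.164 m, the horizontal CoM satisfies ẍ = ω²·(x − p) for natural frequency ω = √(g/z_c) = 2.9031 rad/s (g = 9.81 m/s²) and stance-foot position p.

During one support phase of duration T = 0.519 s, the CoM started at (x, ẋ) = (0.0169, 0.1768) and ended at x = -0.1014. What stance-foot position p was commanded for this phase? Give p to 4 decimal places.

p = 0.1990

ωT = 2.9031·0.519 = 1.506709; cosh(ωT) = 2.366748, sinh(ωT) = 2.145110
x(T) = p + (x₀−p)·cosh(ωT) + (ẋ₀/ω)·sinh(ωT) ⇒ p·(1 − cosh) = x(T) − x₀·cosh − (ẋ₀/ω)·sinh
numerator   = -0.1014 − (0.0169)·2.366748 − (0.1768/2.9031)·2.145110 = -0.272036
denominator = 1 − 2.366748 = -1.366748
p = -0.272036 / -1.366748 = 0.1990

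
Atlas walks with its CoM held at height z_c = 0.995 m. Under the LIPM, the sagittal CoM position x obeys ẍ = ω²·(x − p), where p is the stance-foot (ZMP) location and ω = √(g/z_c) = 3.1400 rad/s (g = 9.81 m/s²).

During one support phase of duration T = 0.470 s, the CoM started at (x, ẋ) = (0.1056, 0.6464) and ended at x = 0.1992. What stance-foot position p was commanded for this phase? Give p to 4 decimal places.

ωT = 3.1400·0.470 = 1.475800; cosh(ωT) = 2.301565, sinh(ωT) = 2.072969
x(T) = p + (x₀−p)·cosh(ωT) + (ẋ₀/ω)·sinh(ωT) ⇒ p·(1 − cosh) = x(T) − x₀·cosh − (ẋ₀/ω)·sinh
numerator   = 0.1992 − (0.1056)·2.301565 − (0.6464/3.1400)·2.072969 = -0.470586
denominator = 1 − 2.301565 = -1.301565
p = -0.470586 / -1.301565 = 0.3616

p = 0.3616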